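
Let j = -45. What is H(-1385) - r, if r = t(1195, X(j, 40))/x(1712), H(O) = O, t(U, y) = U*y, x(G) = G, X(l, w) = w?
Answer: -302365/214 ≈ -1412.9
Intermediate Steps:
r = 5975/214 (r = (1195*40)/1712 = 47800*(1/1712) = 5975/214 ≈ 27.921)
H(-1385) - r = -1385 - 1*5975/214 = -1385 - 5975/214 = -302365/214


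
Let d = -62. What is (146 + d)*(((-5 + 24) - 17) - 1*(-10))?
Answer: 1008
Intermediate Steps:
(146 + d)*(((-5 + 24) - 17) - 1*(-10)) = (146 - 62)*(((-5 + 24) - 17) - 1*(-10)) = 84*((19 - 17) + 10) = 84*(2 + 10) = 84*12 = 1008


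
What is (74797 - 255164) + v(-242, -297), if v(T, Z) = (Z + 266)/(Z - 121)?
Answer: -75393375/418 ≈ -1.8037e+5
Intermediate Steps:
v(T, Z) = (266 + Z)/(-121 + Z)
(74797 - 255164) + v(-242, -297) = (74797 - 255164) + (266 - 297)/(-121 - 297) = -180367 - 31/(-418) = -180367 - 1/418*(-31) = -180367 + 31/418 = -75393375/418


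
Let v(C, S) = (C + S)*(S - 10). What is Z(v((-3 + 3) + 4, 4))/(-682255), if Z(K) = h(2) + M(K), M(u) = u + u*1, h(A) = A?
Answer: 94/682255 ≈ 0.00013778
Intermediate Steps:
M(u) = 2*u (M(u) = u + u = 2*u)
v(C, S) = (-10 + S)*(C + S) (v(C, S) = (C + S)*(-10 + S) = (-10 + S)*(C + S))
Z(K) = 2 + 2*K
Z(v((-3 + 3) + 4, 4))/(-682255) = (2 + 2*(4² - 10*((-3 + 3) + 4) - 10*4 + ((-3 + 3) + 4)*4))/(-682255) = (2 + 2*(16 - 10*(0 + 4) - 40 + (0 + 4)*4))*(-1/682255) = (2 + 2*(16 - 10*4 - 40 + 4*4))*(-1/682255) = (2 + 2*(16 - 40 - 40 + 16))*(-1/682255) = (2 + 2*(-48))*(-1/682255) = (2 - 96)*(-1/682255) = -94*(-1/682255) = 94/682255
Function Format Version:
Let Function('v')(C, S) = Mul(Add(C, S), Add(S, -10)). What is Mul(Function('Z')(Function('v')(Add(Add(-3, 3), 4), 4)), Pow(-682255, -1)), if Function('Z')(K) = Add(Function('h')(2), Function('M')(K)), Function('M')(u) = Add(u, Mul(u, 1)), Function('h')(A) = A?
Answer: Rational(94, 682255) ≈ 0.00013778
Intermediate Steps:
Function('M')(u) = Mul(2, u) (Function('M')(u) = Add(u, u) = Mul(2, u))
Function('v')(C, S) = Mul(Add(-10, S), Add(C, S)) (Function('v')(C, S) = Mul(Add(C, S), Add(-10, S)) = Mul(Add(-10, S), Add(C, S)))
Function('Z')(K) = Add(2, Mul(2, K))
Mul(Function('Z')(Function('v')(Add(Add(-3, 3), 4), 4)), Pow(-682255, -1)) = Mul(Add(2, Mul(2, Add(Pow(4, 2), Mul(-10, Add(Add(-3, 3), 4)), Mul(-10, 4), Mul(Add(Add(-3, 3), 4), 4)))), Pow(-682255, -1)) = Mul(Add(2, Mul(2, Add(16, Mul(-10, Add(0, 4)), -40, Mul(Add(0, 4), 4)))), Rational(-1, 682255)) = Mul(Add(2, Mul(2, Add(16, Mul(-10, 4), -40, Mul(4, 4)))), Rational(-1, 682255)) = Mul(Add(2, Mul(2, Add(16, -40, -40, 16))), Rational(-1, 682255)) = Mul(Add(2, Mul(2, -48)), Rational(-1, 682255)) = Mul(Add(2, -96), Rational(-1, 682255)) = Mul(-94, Rational(-1, 682255)) = Rational(94, 682255)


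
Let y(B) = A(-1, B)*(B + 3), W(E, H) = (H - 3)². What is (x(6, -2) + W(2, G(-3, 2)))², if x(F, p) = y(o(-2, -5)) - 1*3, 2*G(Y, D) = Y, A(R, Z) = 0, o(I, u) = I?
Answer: 4761/16 ≈ 297.56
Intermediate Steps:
G(Y, D) = Y/2
W(E, H) = (-3 + H)²
y(B) = 0 (y(B) = 0*(B + 3) = 0*(3 + B) = 0)
x(F, p) = -3 (x(F, p) = 0 - 1*3 = 0 - 3 = -3)
(x(6, -2) + W(2, G(-3, 2)))² = (-3 + (-3 + (½)*(-3))²)² = (-3 + (-3 - 3/2)²)² = (-3 + (-9/2)²)² = (-3 + 81/4)² = (69/4)² = 4761/16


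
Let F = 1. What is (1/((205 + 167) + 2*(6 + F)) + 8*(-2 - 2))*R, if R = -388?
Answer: 2396094/193 ≈ 12415.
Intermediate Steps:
(1/((205 + 167) + 2*(6 + F)) + 8*(-2 - 2))*R = (1/((205 + 167) + 2*(6 + 1)) + 8*(-2 - 2))*(-388) = (1/(372 + 2*7) + 8*(-4))*(-388) = (1/(372 + 14) - 32)*(-388) = (1/386 - 32)*(-388) = -12351/386*(-388) = 2396094/193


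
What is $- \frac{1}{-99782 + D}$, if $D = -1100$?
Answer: $\frac{1}{100882} \approx 9.9126 \cdot 10^{-6}$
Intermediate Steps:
$- \frac{1}{-99782 + D} = - \frac{1}{-99782 - 1100} = - \frac{1}{-100882} = \left(-1\right) \left(- \frac{1}{100882}\right) = \frac{1}{100882}$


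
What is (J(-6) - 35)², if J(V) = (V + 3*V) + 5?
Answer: 2916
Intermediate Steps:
J(V) = 5 + 4*V (J(V) = 4*V + 5 = 5 + 4*V)
(J(-6) - 35)² = ((5 + 4*(-6)) - 35)² = ((5 - 24) - 35)² = (-19 - 35)² = (-54)² = 2916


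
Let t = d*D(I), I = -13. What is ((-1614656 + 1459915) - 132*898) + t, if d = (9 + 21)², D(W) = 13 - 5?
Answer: -266077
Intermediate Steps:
D(W) = 8
d = 900 (d = 30² = 900)
t = 7200 (t = 900*8 = 7200)
((-1614656 + 1459915) - 132*898) + t = ((-1614656 + 1459915) - 132*898) + 7200 = (-154741 - 118536) + 7200 = -273277 + 7200 = -266077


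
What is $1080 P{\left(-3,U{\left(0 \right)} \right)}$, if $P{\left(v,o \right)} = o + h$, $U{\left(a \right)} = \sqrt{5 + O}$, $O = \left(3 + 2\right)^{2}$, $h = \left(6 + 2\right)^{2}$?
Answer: $69120 + 1080 \sqrt{30} \approx 75035.0$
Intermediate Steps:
$h = 64$ ($h = 8^{2} = 64$)
$O = 25$ ($O = 5^{2} = 25$)
$U{\left(a \right)} = \sqrt{30}$ ($U{\left(a \right)} = \sqrt{5 + 25} = \sqrt{30}$)
$P{\left(v,o \right)} = 64 + o$ ($P{\left(v,o \right)} = o + 64 = 64 + o$)
$1080 P{\left(-3,U{\left(0 \right)} \right)} = 1080 \left(64 + \sqrt{30}\right) = 69120 + 1080 \sqrt{30}$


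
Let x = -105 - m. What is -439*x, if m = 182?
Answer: 125993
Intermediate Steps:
x = -287 (x = -105 - 1*182 = -105 - 182 = -287)
-439*x = -439*(-287) = 125993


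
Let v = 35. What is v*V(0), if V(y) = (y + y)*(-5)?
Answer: 0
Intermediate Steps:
V(y) = -10*y (V(y) = (2*y)*(-5) = -10*y)
v*V(0) = 35*(-10*0) = 35*0 = 0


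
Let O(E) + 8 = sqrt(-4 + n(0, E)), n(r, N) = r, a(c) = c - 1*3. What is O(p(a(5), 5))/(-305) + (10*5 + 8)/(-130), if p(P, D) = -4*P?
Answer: -333/793 - 2*I/305 ≈ -0.41992 - 0.0065574*I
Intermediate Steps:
a(c) = -3 + c (a(c) = c - 3 = -3 + c)
O(E) = -8 + 2*I (O(E) = -8 + sqrt(-4 + 0) = -8 + sqrt(-4) = -8 + 2*I)
O(p(a(5), 5))/(-305) + (10*5 + 8)/(-130) = (-8 + 2*I)/(-305) + (10*5 + 8)/(-130) = (-8 + 2*I)*(-1/305) + (50 + 8)*(-1/130) = (8/305 - 2*I/305) + 58*(-1/130) = (8/305 - 2*I/305) - 29/65 = -333/793 - 2*I/305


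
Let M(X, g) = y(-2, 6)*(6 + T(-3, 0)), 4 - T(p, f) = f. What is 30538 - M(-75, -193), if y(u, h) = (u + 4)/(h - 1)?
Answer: 30534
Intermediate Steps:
y(u, h) = (4 + u)/(-1 + h)
T(p, f) = 4 - f
M(X, g) = 4 (M(X, g) = ((4 - 2)/(-1 + 6))*(6 + (4 - 1*0)) = (2/5)*(6 + (4 + 0)) = ((⅕)*2)*(6 + 4) = (⅖)*10 = 4)
30538 - M(-75, -193) = 30538 - 1*4 = 30538 - 4 = 30534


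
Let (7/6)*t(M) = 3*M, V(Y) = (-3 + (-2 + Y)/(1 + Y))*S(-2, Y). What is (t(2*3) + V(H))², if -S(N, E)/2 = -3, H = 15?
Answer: 16641/3136 ≈ 5.3064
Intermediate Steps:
S(N, E) = 6 (S(N, E) = -2*(-3) = 6)
V(Y) = -18 + 6*(-2 + Y)/(1 + Y) (V(Y) = (-3 + (-2 + Y)/(1 + Y))*6 = -18 + 6*(-2 + Y)/(1 + Y))
t(M) = 18*M/7 (t(M) = 6*(3*M)/7 = 18*M/7)
(t(2*3) + V(H))² = (18*(2*3)/7 + 6*(-5 - 2*15)/(1 + 15))² = ((18/7)*6 + 6*(-5 - 30)/16)² = (108/7 + 6*(1/16)*(-35))² = (108/7 - 105/8)² = (129/56)² = 16641/3136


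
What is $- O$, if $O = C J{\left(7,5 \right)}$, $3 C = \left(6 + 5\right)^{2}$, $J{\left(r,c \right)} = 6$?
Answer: $-242$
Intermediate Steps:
$C = \frac{121}{3}$ ($C = \frac{\left(6 + 5\right)^{2}}{3} = \frac{11^{2}}{3} = \frac{1}{3} \cdot 121 = \frac{121}{3} \approx 40.333$)
$O = 242$ ($O = \frac{121}{3} \cdot 6 = 242$)
$- O = \left(-1\right) 242 = -242$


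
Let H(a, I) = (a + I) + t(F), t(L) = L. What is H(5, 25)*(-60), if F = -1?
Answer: -1740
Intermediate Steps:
H(a, I) = -1 + I + a (H(a, I) = (a + I) - 1 = (I + a) - 1 = -1 + I + a)
H(5, 25)*(-60) = (-1 + 25 + 5)*(-60) = 29*(-60) = -1740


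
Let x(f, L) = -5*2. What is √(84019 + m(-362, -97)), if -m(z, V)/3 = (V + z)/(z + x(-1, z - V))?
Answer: √322954807/62 ≈ 289.85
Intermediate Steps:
x(f, L) = -10
m(z, V) = -3*(V + z)/(-10 + z) (m(z, V) = -3*(V + z)/(z - 10) = -3*(V + z)/(-10 + z))
√(84019 + m(-362, -97)) = √(84019 + 3*(-1*(-97) - 1*(-362))/(-10 - 362)) = √(84019 + 3*(97 + 362)/(-372)) = √(84019 + 3*(-1/372)*459) = √(84019 - 459/124) = √(10417897/124) = √322954807/62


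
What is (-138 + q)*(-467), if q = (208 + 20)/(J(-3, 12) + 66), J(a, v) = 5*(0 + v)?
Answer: 1335620/21 ≈ 63601.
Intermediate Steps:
J(a, v) = 5*v
q = 38/21 (q = (208 + 20)/(5*12 + 66) = 228/(60 + 66) = 228/126 = 228*(1/126) = 38/21 ≈ 1.8095)
(-138 + q)*(-467) = (-138 + 38/21)*(-467) = -2860/21*(-467) = 1335620/21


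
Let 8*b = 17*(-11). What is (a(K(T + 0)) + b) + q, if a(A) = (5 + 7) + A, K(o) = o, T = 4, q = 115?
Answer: 861/8 ≈ 107.63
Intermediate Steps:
a(A) = 12 + A
b = -187/8 (b = (17*(-11))/8 = (⅛)*(-187) = -187/8 ≈ -23.375)
(a(K(T + 0)) + b) + q = ((12 + (4 + 0)) - 187/8) + 115 = ((12 + 4) - 187/8) + 115 = (16 - 187/8) + 115 = -59/8 + 115 = 861/8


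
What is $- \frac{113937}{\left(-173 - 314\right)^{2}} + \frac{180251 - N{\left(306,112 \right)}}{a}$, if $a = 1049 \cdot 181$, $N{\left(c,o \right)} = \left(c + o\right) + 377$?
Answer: $\frac{20928295811}{45031040861} \approx 0.46475$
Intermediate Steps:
$N{\left(c,o \right)} = 377 + c + o$
$a = 189869$
$- \frac{113937}{\left(-173 - 314\right)^{2}} + \frac{180251 - N{\left(306,112 \right)}}{a} = - \frac{113937}{\left(-173 - 314\right)^{2}} + \frac{180251 - \left(377 + 306 + 112\right)}{189869} = - \frac{113937}{\left(-487\right)^{2}} + \left(180251 - 795\right) \frac{1}{189869} = - \frac{113937}{237169} + \left(180251 - 795\right) \frac{1}{189869} = \left(-113937\right) \frac{1}{237169} + 179456 \cdot \frac{1}{189869} = - \frac{113937}{237169} + \frac{179456}{189869} = \frac{20928295811}{45031040861}$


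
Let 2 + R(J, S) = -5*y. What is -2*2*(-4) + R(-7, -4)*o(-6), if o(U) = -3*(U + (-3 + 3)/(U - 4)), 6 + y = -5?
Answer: 970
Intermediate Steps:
y = -11 (y = -6 - 5 = -11)
R(J, S) = 53 (R(J, S) = -2 - 5*(-11) = -2 + 55 = 53)
o(U) = -3*U (o(U) = -3*(U + 0/(-4 + U)) = -3*(U + 0) = -3*U)
-2*2*(-4) + R(-7, -4)*o(-6) = -2*2*(-4) + 53*(-3*(-6)) = -4*(-4) + 53*18 = 16 + 954 = 970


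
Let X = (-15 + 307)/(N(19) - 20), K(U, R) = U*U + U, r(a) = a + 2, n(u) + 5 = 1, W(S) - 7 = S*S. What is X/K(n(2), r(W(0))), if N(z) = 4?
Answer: -73/48 ≈ -1.5208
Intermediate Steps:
W(S) = 7 + S**2 (W(S) = 7 + S*S = 7 + S**2)
n(u) = -4 (n(u) = -5 + 1 = -4)
r(a) = 2 + a
K(U, R) = U + U**2 (K(U, R) = U**2 + U = U + U**2)
X = -73/4 (X = (-15 + 307)/(4 - 20) = 292/(-16) = 292*(-1/16) = -73/4 ≈ -18.250)
X/K(n(2), r(W(0))) = -73*(-1/(4*(1 - 4)))/4 = -73/(4*((-4*(-3)))) = -73/4/12 = -73/4*1/12 = -73/48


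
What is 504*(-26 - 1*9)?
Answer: -17640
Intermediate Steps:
504*(-26 - 1*9) = 504*(-26 - 9) = 504*(-35) = -17640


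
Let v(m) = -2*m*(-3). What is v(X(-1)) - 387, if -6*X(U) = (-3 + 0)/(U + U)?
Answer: -777/2 ≈ -388.50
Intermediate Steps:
X(U) = 1/(4*U) (X(U) = -(-3 + 0)/(6*(U + U)) = -(-1)/(2*(2*U)) = -(-1)*1/(2*U)/2 = -(-1)/(4*U) = 1/(4*U))
v(m) = 6*m
v(X(-1)) - 387 = 6*((¼)/(-1)) - 387 = 6*((¼)*(-1)) - 387 = 6*(-¼) - 387 = -3/2 - 387 = -777/2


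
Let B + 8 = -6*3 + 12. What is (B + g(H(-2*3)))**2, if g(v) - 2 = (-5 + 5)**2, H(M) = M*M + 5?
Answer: 144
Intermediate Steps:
H(M) = 5 + M**2 (H(M) = M**2 + 5 = 5 + M**2)
B = -14 (B = -8 + (-6*3 + 12) = -8 + (-18 + 12) = -8 - 6 = -14)
g(v) = 2 (g(v) = 2 + (-5 + 5)**2 = 2 + 0**2 = 2 + 0 = 2)
(B + g(H(-2*3)))**2 = (-14 + 2)**2 = (-12)**2 = 144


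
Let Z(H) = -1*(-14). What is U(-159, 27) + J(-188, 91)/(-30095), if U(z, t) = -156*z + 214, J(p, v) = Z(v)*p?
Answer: 752919342/30095 ≈ 25018.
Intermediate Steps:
Z(H) = 14
J(p, v) = 14*p
U(z, t) = 214 - 156*z
U(-159, 27) + J(-188, 91)/(-30095) = (214 - 156*(-159)) + (14*(-188))/(-30095) = (214 + 24804) - 2632*(-1/30095) = 25018 + 2632/30095 = 752919342/30095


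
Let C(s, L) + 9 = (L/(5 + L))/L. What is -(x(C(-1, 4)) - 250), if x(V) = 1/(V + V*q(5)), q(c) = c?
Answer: 40003/160 ≈ 250.02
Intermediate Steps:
C(s, L) = -9 + 1/(5 + L) (C(s, L) = -9 + (L/(5 + L))/L = -9 + 1/(5 + L))
x(V) = 1/(6*V) (x(V) = 1/(V + V*5) = 1/(V + 5*V) = 1/(6*V))
-(x(C(-1, 4)) - 250) = -(1/(6*(((-44 - 9*4)/(5 + 4)))) - 250) = -(1/(6*(((-44 - 36)/9))) - 250) = -(1/(6*(((⅑)*(-80)))) - 250) = -(1/(6*(-80/9)) - 250) = -((⅙)*(-9/80) - 250) = -(-3/160 - 250) = -1*(-40003/160) = 40003/160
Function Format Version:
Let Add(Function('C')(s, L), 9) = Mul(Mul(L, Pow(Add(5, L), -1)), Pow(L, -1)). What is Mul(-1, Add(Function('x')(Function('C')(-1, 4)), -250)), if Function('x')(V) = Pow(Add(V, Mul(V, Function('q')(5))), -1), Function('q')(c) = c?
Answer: Rational(40003, 160) ≈ 250.02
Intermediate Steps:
Function('C')(s, L) = Add(-9, Pow(Add(5, L), -1)) (Function('C')(s, L) = Add(-9, Mul(Mul(L, Pow(Add(5, L), -1)), Pow(L, -1))) = Add(-9, Pow(Add(5, L), -1)))
Function('x')(V) = Mul(Rational(1, 6), Pow(V, -1)) (Function('x')(V) = Pow(Add(V, Mul(V, 5)), -1) = Pow(Add(V, Mul(5, V)), -1) = Pow(Mul(6, V), -1) = Mul(Rational(1, 6), Pow(V, -1)))
Mul(-1, Add(Function('x')(Function('C')(-1, 4)), -250)) = Mul(-1, Add(Mul(Rational(1, 6), Pow(Mul(Pow(Add(5, 4), -1), Add(-44, Mul(-9, 4))), -1)), -250)) = Mul(-1, Add(Mul(Rational(1, 6), Pow(Mul(Pow(9, -1), Add(-44, -36)), -1)), -250)) = Mul(-1, Add(Mul(Rational(1, 6), Pow(Mul(Rational(1, 9), -80), -1)), -250)) = Mul(-1, Add(Mul(Rational(1, 6), Pow(Rational(-80, 9), -1)), -250)) = Mul(-1, Add(Mul(Rational(1, 6), Rational(-9, 80)), -250)) = Mul(-1, Add(Rational(-3, 160), -250)) = Mul(-1, Rational(-40003, 160)) = Rational(40003, 160)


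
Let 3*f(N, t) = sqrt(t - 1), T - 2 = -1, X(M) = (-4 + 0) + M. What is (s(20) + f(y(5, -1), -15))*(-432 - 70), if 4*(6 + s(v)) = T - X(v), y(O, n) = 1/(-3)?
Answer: 9789/2 - 2008*I/3 ≈ 4894.5 - 669.33*I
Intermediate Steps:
X(M) = -4 + M
T = 1 (T = 2 - 1 = 1)
y(O, n) = -1/3
f(N, t) = sqrt(-1 + t)/3 (f(N, t) = sqrt(t - 1)/3 = sqrt(-1 + t)/3)
s(v) = -19/4 - v/4 (s(v) = -6 + (1 - (-4 + v))/4 = -6 + (1 + (4 - v))/4 = -6 + (5 - v)/4 = -6 + (5/4 - v/4) = -19/4 - v/4)
(s(20) + f(y(5, -1), -15))*(-432 - 70) = ((-19/4 - 1/4*20) + sqrt(-1 - 15)/3)*(-432 - 70) = ((-19/4 - 5) + sqrt(-16)/3)*(-502) = (-39/4 + (4*I)/3)*(-502) = (-39/4 + 4*I/3)*(-502) = 9789/2 - 2008*I/3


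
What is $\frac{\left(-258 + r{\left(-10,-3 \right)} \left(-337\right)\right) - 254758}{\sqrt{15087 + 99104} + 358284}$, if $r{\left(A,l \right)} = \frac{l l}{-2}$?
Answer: $- \frac{90824814858}{128367310465} + \frac{506999 \sqrt{114191}}{256734620930} \approx -0.70687$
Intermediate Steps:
$r{\left(A,l \right)} = - \frac{l^{2}}{2}$ ($r{\left(A,l \right)} = l^{2} \left(- \frac{1}{2}\right) = - \frac{l^{2}}{2}$)
$\frac{\left(-258 + r{\left(-10,-3 \right)} \left(-337\right)\right) - 254758}{\sqrt{15087 + 99104} + 358284} = \frac{\left(-258 + - \frac{\left(-3\right)^{2}}{2} \left(-337\right)\right) - 254758}{\sqrt{15087 + 99104} + 358284} = \frac{\left(-258 + \left(- \frac{1}{2}\right) 9 \left(-337\right)\right) - 254758}{\sqrt{114191} + 358284} = \frac{\left(-258 - - \frac{3033}{2}\right) - 254758}{358284 + \sqrt{114191}} = \frac{\left(-258 + \frac{3033}{2}\right) - 254758}{358284 + \sqrt{114191}} = \frac{\frac{2517}{2} - 254758}{358284 + \sqrt{114191}} = - \frac{506999}{2 \left(358284 + \sqrt{114191}\right)}$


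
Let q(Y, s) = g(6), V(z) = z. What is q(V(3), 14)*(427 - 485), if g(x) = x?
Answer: -348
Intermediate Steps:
q(Y, s) = 6
q(V(3), 14)*(427 - 485) = 6*(427 - 485) = 6*(-58) = -348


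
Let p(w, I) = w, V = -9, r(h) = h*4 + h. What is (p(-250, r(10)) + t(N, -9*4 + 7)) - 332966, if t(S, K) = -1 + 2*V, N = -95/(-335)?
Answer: -333235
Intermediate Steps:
r(h) = 5*h (r(h) = 4*h + h = 5*h)
N = 19/67 (N = -95*(-1/335) = 19/67 ≈ 0.28358)
t(S, K) = -19 (t(S, K) = -1 + 2*(-9) = -1 - 18 = -19)
(p(-250, r(10)) + t(N, -9*4 + 7)) - 332966 = (-250 - 19) - 332966 = -269 - 332966 = -333235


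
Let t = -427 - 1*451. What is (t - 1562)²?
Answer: 5953600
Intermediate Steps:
t = -878 (t = -427 - 451 = -878)
(t - 1562)² = (-878 - 1562)² = (-2440)² = 5953600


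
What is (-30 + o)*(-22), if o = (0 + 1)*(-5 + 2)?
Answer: 726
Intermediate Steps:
o = -3 (o = 1*(-3) = -3)
(-30 + o)*(-22) = (-30 - 3)*(-22) = -33*(-22) = 726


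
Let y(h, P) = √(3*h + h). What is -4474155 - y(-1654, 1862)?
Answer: -4474155 - 2*I*√1654 ≈ -4.4742e+6 - 81.339*I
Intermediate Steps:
y(h, P) = 2*√h (y(h, P) = √(4*h) = 2*√h)
-4474155 - y(-1654, 1862) = -4474155 - 2*√(-1654) = -4474155 - 2*I*√1654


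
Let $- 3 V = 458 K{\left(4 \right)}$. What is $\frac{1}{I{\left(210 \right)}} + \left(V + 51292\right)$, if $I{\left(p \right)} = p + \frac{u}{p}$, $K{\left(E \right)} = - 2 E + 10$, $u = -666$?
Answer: $\frac{369092515}{7239} \approx 50987.0$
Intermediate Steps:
$K{\left(E \right)} = 10 - 2 E$
$I{\left(p \right)} = p - \frac{666}{p}$
$V = - \frac{916}{3}$ ($V = - \frac{458 \left(10 - 8\right)}{3} = - \frac{458 \cdot 2}{3} = \left(- \frac{1}{3}\right) 916 = - \frac{916}{3} \approx -305.33$)
$\frac{1}{I{\left(210 \right)}} + \left(V + 51292\right) = \frac{1}{210 - \frac{666}{210}} + \left(- \frac{916}{3} + 51292\right) = \frac{1}{210 - \frac{111}{35}} + \frac{152960}{3} = \frac{1}{\frac{7239}{35}} + \frac{152960}{3} = \frac{35}{7239} + \frac{152960}{3} = \frac{369092515}{7239}$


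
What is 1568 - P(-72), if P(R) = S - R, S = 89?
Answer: 1407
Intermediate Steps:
P(R) = 89 - R
1568 - P(-72) = 1568 - (89 - 1*(-72)) = 1568 - (89 + 72) = 1568 - 1*161 = 1568 - 161 = 1407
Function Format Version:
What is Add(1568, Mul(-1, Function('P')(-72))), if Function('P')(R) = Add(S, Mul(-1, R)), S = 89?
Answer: 1407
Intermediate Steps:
Function('P')(R) = Add(89, Mul(-1, R))
Add(1568, Mul(-1, Function('P')(-72))) = Add(1568, Mul(-1, Add(89, Mul(-1, -72)))) = Add(1568, Mul(-1, Add(89, 72))) = Add(1568, Mul(-1, 161)) = Add(1568, -161) = 1407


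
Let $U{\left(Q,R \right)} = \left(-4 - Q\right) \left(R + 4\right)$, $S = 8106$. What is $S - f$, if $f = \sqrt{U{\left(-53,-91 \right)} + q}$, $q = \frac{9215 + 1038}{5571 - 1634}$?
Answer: $8106 - \frac{i \sqrt{66036001786}}{3937} \approx 8106.0 - 65.272 i$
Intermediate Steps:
$U{\left(Q,R \right)} = \left(-4 - Q\right) \left(4 + R\right)$
$q = \frac{10253}{3937} \approx 2.6043$
$f = \frac{i \sqrt{66036001786}}{3937}$ ($f = \sqrt{\left(-16 - -212 - -364 - \left(-53\right) \left(-91\right)\right) + \frac{10253}{3937}} = \sqrt{\left(-16 + 212 + 364 - 4823\right) + \frac{10253}{3937}} = \sqrt{-4263 + \frac{10253}{3937}} = \sqrt{- \frac{16773178}{3937}} = \frac{i \sqrt{66036001786}}{3937} \approx 65.272 i$)
$S - f = 8106 - \frac{i \sqrt{66036001786}}{3937}$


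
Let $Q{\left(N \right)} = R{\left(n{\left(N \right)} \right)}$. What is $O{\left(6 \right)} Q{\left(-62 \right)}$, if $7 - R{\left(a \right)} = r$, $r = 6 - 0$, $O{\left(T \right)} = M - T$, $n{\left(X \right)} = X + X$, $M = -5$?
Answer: $-11$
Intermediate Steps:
$n{\left(X \right)} = 2 X$
$O{\left(T \right)} = -5 - T$
$r = 6$ ($r = 6 + 0 = 6$)
$R{\left(a \right)} = 1$ ($R{\left(a \right)} = 7 - 6 = 1$)
$Q{\left(N \right)} = 1$
$O{\left(6 \right)} Q{\left(-62 \right)} = \left(-5 - 6\right) 1 = \left(-11\right) 1 = -11$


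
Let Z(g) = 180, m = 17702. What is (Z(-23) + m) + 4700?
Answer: 22582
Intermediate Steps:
(Z(-23) + m) + 4700 = (180 + 17702) + 4700 = 17882 + 4700 = 22582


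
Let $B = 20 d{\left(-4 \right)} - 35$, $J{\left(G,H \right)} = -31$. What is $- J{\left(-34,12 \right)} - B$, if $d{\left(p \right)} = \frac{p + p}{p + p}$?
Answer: $46$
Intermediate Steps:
$d{\left(p \right)} = 1$ ($d{\left(p \right)} = \frac{2 p}{2 p} = 2 p \frac{1}{2 p} = 1$)
$B = -15$ ($B = 20 \cdot 1 - 35 = 20 - 35 = -15$)
$- J{\left(-34,12 \right)} - B = \left(-1\right) \left(-31\right) - -15 = 31 + 15 = 46$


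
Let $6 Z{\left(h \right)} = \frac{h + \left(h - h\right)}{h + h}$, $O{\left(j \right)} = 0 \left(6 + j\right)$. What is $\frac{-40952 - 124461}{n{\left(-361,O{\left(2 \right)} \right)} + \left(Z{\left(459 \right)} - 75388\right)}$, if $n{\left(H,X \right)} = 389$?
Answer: $\frac{1984956}{899987} \approx 2.2055$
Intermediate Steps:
$O{\left(j \right)} = 0$
$Z{\left(h \right)} = \frac{1}{12}$ ($Z{\left(h \right)} = \frac{\left(h + \left(h - h\right)\right) \frac{1}{h + h}}{6} = \frac{\left(h + 0\right) \frac{1}{2 h}}{6} = \frac{h \frac{1}{2 h}}{6} = \frac{1}{6} \cdot \frac{1}{2} = \frac{1}{12}$)
$\frac{-40952 - 124461}{n{\left(-361,O{\left(2 \right)} \right)} + \left(Z{\left(459 \right)} - 75388\right)} = \frac{-40952 - 124461}{389 + \left(\frac{1}{12} - 75388\right)} = - \frac{165413}{389 - \frac{904655}{12}} = - \frac{165413}{- \frac{899987}{12}} = \left(-165413\right) \left(- \frac{12}{899987}\right) = \frac{1984956}{899987}$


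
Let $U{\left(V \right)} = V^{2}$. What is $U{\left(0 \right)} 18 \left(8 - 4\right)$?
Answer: $0$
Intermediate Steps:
$U{\left(0 \right)} 18 \left(8 - 4\right) = 0^{2} \cdot 18 \left(8 - 4\right) = 0 \cdot 18 \cdot 4 = 0 \cdot 4 = 0$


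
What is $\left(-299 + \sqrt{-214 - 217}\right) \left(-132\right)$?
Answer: $39468 - 132 i \sqrt{431} \approx 39468.0 - 2740.4 i$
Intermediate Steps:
$\left(-299 + \sqrt{-214 - 217}\right) \left(-132\right) = \left(-299 + \sqrt{-431}\right) \left(-132\right) = \left(-299 + i \sqrt{431}\right) \left(-132\right) = 39468 - 132 i \sqrt{431}$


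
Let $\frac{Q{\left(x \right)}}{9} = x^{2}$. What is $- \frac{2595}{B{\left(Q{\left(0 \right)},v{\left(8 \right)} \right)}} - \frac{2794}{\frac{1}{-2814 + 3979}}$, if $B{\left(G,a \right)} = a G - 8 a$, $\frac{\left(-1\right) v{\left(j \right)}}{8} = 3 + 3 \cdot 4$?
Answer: $- \frac{208320813}{64} \approx -3.255 \cdot 10^{6}$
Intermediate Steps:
$v{\left(j \right)} = -120$ ($v{\left(j \right)} = - 8 \left(3 + 3 \cdot 4\right) = - 8 \left(3 + 12\right) = \left(-8\right) 15 = -120$)
$Q{\left(x \right)} = 9 x^{2}$
$B{\left(G,a \right)} = - 8 a + G a$ ($B{\left(G,a \right)} = G a - 8 a = - 8 a + G a$)
$- \frac{2595}{B{\left(Q{\left(0 \right)},v{\left(8 \right)} \right)}} - \frac{2794}{\frac{1}{-2814 + 3979}} = - \frac{2595}{\left(-120\right) \left(-8 + 9 \cdot 0^{2}\right)} - \frac{2794}{\frac{1}{-2814 + 3979}} = - \frac{2595}{\left(-120\right) \left(-8 + 9 \cdot 0\right)} - \frac{2794}{\frac{1}{1165}} = - \frac{2595}{\left(-120\right) \left(-8 + 0\right)} - 2794 \frac{1}{\frac{1}{1165}} = - \frac{2595}{\left(-120\right) \left(-8\right)} - 3255010 = - \frac{2595}{960} - 3255010 = \left(-2595\right) \frac{1}{960} - 3255010 = - \frac{173}{64} - 3255010 = - \frac{208320813}{64}$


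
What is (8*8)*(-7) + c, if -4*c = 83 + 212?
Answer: -2087/4 ≈ -521.75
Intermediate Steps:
c = -295/4 (c = -(83 + 212)/4 = -¼*295 = -295/4 ≈ -73.750)
(8*8)*(-7) + c = (8*8)*(-7) - 295/4 = 64*(-7) - 295/4 = -448 - 295/4 = -2087/4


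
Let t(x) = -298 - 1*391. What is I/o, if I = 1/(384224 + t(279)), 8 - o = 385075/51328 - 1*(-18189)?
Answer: -51328/358060391671005 ≈ -1.4335e-10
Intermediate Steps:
t(x) = -689 (t(x) = -298 - 391 = -689)
o = -933579443/51328 (o = 8 - (385075/51328 - 1*(-18189)) = 8 - (385075*(1/51328) + 18189) = 8 - (385075/51328 + 18189) = 8 - 1*933990067/51328 = 8 - 933990067/51328 = -933579443/51328 ≈ -18189.)
I = 1/383535 (I = 1/(384224 - 689) = 1/383535 ≈ 2.6073e-6)
I/o = 1/(383535*(-933579443/51328)) = (1/383535)*(-51328/933579443) = -51328/358060391671005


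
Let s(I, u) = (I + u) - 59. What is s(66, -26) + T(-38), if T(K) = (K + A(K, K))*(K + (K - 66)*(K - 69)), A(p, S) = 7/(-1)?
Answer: -499069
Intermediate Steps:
s(I, u) = -59 + I + u
A(p, S) = -7 (A(p, S) = 7*(-1) = -7)
T(K) = (-7 + K)*(K + (-69 + K)*(-66 + K)) (T(K) = (K - 7)*(K + (K - 66)*(K - 69)) = (-7 + K)*(K + (-66 + K)*(-69 + K)) = (-7 + K)*(K + (-69 + K)*(-66 + K)))
s(66, -26) + T(-38) = (-59 + 66 - 26) + (-31878 + (-38)³ - 141*(-38)² + 5492*(-38)) = -19 + (-31878 - 54872 - 141*1444 - 208696) = -19 + (-31878 - 54872 - 203604 - 208696) = -19 - 499050 = -499069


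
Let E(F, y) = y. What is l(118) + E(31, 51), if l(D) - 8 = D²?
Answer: 13983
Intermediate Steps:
l(D) = 8 + D²
l(118) + E(31, 51) = (8 + 118²) + 51 = (8 + 13924) + 51 = 13932 + 51 = 13983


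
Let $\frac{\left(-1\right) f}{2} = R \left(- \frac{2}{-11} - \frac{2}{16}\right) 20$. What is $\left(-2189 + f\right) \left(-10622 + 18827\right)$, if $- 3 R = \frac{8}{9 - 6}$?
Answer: $- \frac{592157585}{33} \approx -1.7944 \cdot 10^{7}$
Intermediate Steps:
$R = - \frac{8}{9}$ ($R = - \frac{8 \frac{1}{9 - 6}}{3} = - \frac{8 \cdot \frac{1}{3}}{3} = \left(- \frac{1}{3}\right) \frac{8}{3} = - \frac{8}{9} \approx -0.88889$)
$f = \frac{200}{99}$ ($f = - 2 - \frac{8 \left(- \frac{2}{-11} - \frac{2}{16}\right)}{9} \cdot 20 = - 2 - \frac{8 \left(\left(-2\right) \left(- \frac{1}{11}\right) - \frac{1}{8}\right)}{9} \cdot 20 = - 2 - \frac{8 \left(\frac{2}{11} - \frac{1}{8}\right)}{9} \cdot 20 = - 2 \left(- \frac{8}{9}\right) \frac{5}{88} \cdot 20 = - 2 \left(\left(- \frac{5}{99}\right) 20\right) = \left(-2\right) \left(- \frac{100}{99}\right) = \frac{200}{99} \approx 2.0202$)
$\left(-2189 + f\right) \left(-10622 + 18827\right) = \left(-2189 + \frac{200}{99}\right) \left(-10622 + 18827\right) = \left(- \frac{216511}{99}\right) 8205 = - \frac{592157585}{33}$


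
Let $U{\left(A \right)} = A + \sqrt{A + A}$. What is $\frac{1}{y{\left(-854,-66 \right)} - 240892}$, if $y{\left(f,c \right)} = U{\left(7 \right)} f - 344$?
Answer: $- \frac{123607}{30552275686} + \frac{427 \sqrt{14}}{30552275686} \approx -3.9935 \cdot 10^{-6}$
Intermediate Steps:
$U{\left(A \right)} = A + \sqrt{2} \sqrt{A}$ ($U{\left(A \right)} = A + \sqrt{2 A} = A + \sqrt{2} \sqrt{A}$)
$y{\left(f,c \right)} = -344 + f \left(7 + \sqrt{14}\right)$ ($y{\left(f,c \right)} = \left(7 + \sqrt{2} \sqrt{7}\right) f - 344 = \left(7 + \sqrt{14}\right) f - 344 = f \left(7 + \sqrt{14}\right) - 344 = -344 + f \left(7 + \sqrt{14}\right)$)
$\frac{1}{y{\left(-854,-66 \right)} - 240892} = \frac{1}{\left(-344 - 854 \left(7 + \sqrt{14}\right)\right) - 240892} = \frac{1}{\left(-344 - \left(5978 + 854 \sqrt{14}\right)\right) - 240892} = \frac{1}{\left(-6322 - 854 \sqrt{14}\right) - 240892} = \frac{1}{-247214 - 854 \sqrt{14}}$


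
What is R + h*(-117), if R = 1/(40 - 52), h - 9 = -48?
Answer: 54755/12 ≈ 4562.9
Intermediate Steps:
h = -39 (h = 9 - 48 = -39)
R = -1/12 (R = 1/(-12) = -1/12 ≈ -0.083333)
R + h*(-117) = -1/12 - 39*(-117) = -1/12 + 4563 = 54755/12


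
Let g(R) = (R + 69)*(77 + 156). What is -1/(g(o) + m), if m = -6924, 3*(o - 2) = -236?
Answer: 3/26131 ≈ 0.00011481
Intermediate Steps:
o = -230/3 (o = 2 + (⅓)*(-236) = 2 - 236/3 = -230/3 ≈ -76.667)
g(R) = 16077 + 233*R (g(R) = (69 + R)*233 = 16077 + 233*R)
-1/(g(o) + m) = -1/((16077 + 233*(-230/3)) - 6924) = -1/((16077 - 53590/3) - 6924) = -1/(-5359/3 - 6924) = -1/(-26131/3) = -1*(-3/26131) = 3/26131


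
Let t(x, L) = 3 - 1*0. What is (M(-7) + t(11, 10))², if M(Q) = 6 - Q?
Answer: 256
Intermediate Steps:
t(x, L) = 3 (t(x, L) = 3 + 0 = 3)
(M(-7) + t(11, 10))² = ((6 - 1*(-7)) + 3)² = ((6 + 7) + 3)² = (13 + 3)² = 16² = 256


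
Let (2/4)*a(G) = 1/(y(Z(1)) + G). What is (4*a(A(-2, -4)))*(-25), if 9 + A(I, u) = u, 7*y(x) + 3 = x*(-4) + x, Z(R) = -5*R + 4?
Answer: 200/13 ≈ 15.385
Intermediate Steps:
Z(R) = 4 - 5*R
y(x) = -3/7 - 3*x/7 (y(x) = -3/7 + (x*(-4) + x)/7 = -3/7 + (-4*x + x)/7 = -3/7 + (-3*x)/7 = -3/7 - 3*x/7)
A(I, u) = -9 + u
a(G) = 2/G (a(G) = 2/((-3/7 - 3*(4 - 5*1)/7) + G) = 2/((-3/7 - 3*(4 - 5)/7) + G) = 2/((-3/7 - 3/7*(-1)) + G) = 2/((-3/7 + 3/7) + G) = 2/(0 + G) = 2/G)
(4*a(A(-2, -4)))*(-25) = (4*(2/(-9 - 4)))*(-25) = (4*(2/(-13)))*(-25) = (4*(2*(-1/13)))*(-25) = (4*(-2/13))*(-25) = -8/13*(-25) = 200/13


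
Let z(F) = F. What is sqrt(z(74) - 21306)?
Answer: 4*I*sqrt(1327) ≈ 145.71*I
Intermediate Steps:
sqrt(z(74) - 21306) = sqrt(74 - 21306) = sqrt(-21232) = 4*I*sqrt(1327)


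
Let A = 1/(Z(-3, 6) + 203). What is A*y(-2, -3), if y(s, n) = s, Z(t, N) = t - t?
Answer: -2/203 ≈ -0.0098522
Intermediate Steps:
Z(t, N) = 0
A = 1/203 (A = 1/(0 + 203) = 1/203 ≈ 0.0049261)
A*y(-2, -3) = (1/203)*(-2) = -2/203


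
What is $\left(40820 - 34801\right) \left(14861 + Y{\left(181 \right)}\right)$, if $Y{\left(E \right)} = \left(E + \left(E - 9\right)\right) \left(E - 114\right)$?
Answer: $231803728$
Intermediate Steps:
$Y{\left(E \right)} = \left(-114 + E\right) \left(-9 + 2 E\right)$ ($Y{\left(E \right)} = \left(E + \left(-9 + E\right)\right) \left(-114 + E\right) = \left(-9 + 2 E\right) \left(-114 + E\right) = \left(-114 + E\right) \left(-9 + 2 E\right)$)
$\left(40820 - 34801\right) \left(14861 + Y{\left(181 \right)}\right) = \left(40820 - 34801\right) \left(14861 + \left(1026 - 42897 + 2 \cdot 181^{2}\right)\right) = 6019 \left(14861 + \left(1026 - 42897 + 2 \cdot 32761\right)\right) = 6019 \left(14861 + \left(1026 - 42897 + 65522\right)\right) = 6019 \left(14861 + 23651\right) = 6019 \cdot 38512 = 231803728$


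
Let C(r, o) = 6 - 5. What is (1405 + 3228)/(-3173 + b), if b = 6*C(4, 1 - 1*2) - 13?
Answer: -4633/3180 ≈ -1.4569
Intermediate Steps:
C(r, o) = 1
b = -7 (b = 6*1 - 13 = 6 - 13 = -7)
(1405 + 3228)/(-3173 + b) = (1405 + 3228)/(-3173 - 7) = 4633/(-3180) = 4633*(-1/3180) = -4633/3180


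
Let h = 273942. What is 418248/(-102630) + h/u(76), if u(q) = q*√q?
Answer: -69708/17105 + 7209*√19/76 ≈ 409.39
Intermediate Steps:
u(q) = q^(3/2)
418248/(-102630) + h/u(76) = 418248/(-102630) + 273942/(76^(3/2)) = 418248*(-1/102630) + 273942/((152*√19)) = -69708/17105 + 273942*(√19/2888) = -69708/17105 + 7209*√19/76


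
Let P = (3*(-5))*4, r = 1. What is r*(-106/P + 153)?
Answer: 4643/30 ≈ 154.77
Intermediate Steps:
P = -60 (P = -15*4 = -60)
r*(-106/P + 153) = 1*(-106/(-60) + 153) = 1*(-106*(-1/60) + 153) = 1*(53/30 + 153) = 1*(4643/30) = 4643/30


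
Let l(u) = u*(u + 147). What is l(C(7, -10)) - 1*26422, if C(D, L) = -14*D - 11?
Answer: -30564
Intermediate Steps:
C(D, L) = -11 - 14*D
l(u) = u*(147 + u)
l(C(7, -10)) - 1*26422 = (-11 - 14*7)*(147 + (-11 - 14*7)) - 1*26422 = (-11 - 98)*(147 + (-11 - 98)) - 26422 = -109*(147 - 109) - 26422 = -109*38 - 26422 = -4142 - 26422 = -30564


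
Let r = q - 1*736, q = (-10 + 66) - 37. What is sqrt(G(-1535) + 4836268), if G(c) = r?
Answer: sqrt(4835551) ≈ 2199.0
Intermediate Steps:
q = 19 (q = 56 - 37 = 19)
r = -717 (r = 19 - 1*736 = 19 - 736 = -717)
G(c) = -717
sqrt(G(-1535) + 4836268) = sqrt(-717 + 4836268) = sqrt(4835551)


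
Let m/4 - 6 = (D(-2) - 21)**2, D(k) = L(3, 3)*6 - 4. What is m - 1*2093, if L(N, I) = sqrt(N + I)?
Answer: 1295 - 1200*sqrt(6) ≈ -1644.4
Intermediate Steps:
L(N, I) = sqrt(I + N)
D(k) = -4 + 6*sqrt(6) (D(k) = sqrt(3 + 3)*6 - 4 = sqrt(6)*6 - 4 = 6*sqrt(6) - 4 = -4 + 6*sqrt(6))
m = 24 + 4*(-25 + 6*sqrt(6))**2 (m = 24 + 4*((-4 + 6*sqrt(6)) - 21)**2 = 24 + 4*(-25 + 6*sqrt(6))**2 ≈ 448.61)
m - 1*2093 = (3388 - 1200*sqrt(6)) - 1*2093 = (3388 - 1200*sqrt(6)) - 2093 = 1295 - 1200*sqrt(6)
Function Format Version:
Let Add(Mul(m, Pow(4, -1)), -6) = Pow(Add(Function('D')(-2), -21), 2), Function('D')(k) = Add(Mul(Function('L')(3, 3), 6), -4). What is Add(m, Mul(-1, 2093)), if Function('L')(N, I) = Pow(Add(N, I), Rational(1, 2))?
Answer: Add(1295, Mul(-1200, Pow(6, Rational(1, 2)))) ≈ -1644.4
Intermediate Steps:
Function('L')(N, I) = Pow(Add(I, N), Rational(1, 2))
Function('D')(k) = Add(-4, Mul(6, Pow(6, Rational(1, 2)))) (Function('D')(k) = Add(Mul(Pow(Add(3, 3), Rational(1, 2)), 6), -4) = Add(Mul(Pow(6, Rational(1, 2)), 6), -4) = Add(Mul(6, Pow(6, Rational(1, 2))), -4) = Add(-4, Mul(6, Pow(6, Rational(1, 2)))))
m = Add(24, Mul(4, Pow(Add(-25, Mul(6, Pow(6, Rational(1, 2)))), 2))) (m = Add(24, Mul(4, Pow(Add(Add(-4, Mul(6, Pow(6, Rational(1, 2)))), -21), 2))) = Add(24, Mul(4, Pow(Add(-25, Mul(6, Pow(6, Rational(1, 2)))), 2))) ≈ 448.61)
Add(m, Mul(-1, 2093)) = Add(Add(3388, Mul(-1200, Pow(6, Rational(1, 2)))), Mul(-1, 2093)) = Add(Add(3388, Mul(-1200, Pow(6, Rational(1, 2)))), -2093) = Add(1295, Mul(-1200, Pow(6, Rational(1, 2))))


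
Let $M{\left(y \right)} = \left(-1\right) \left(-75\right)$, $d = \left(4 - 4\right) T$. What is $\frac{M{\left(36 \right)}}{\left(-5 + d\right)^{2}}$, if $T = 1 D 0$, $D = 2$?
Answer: $3$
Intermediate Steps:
$T = 0$ ($T = 1 \cdot 2 \cdot 0 = 2 \cdot 0 = 0$)
$d = 0$ ($d = \left(4 - 4\right) 0 = 0 \cdot 0 = 0$)
$M{\left(y \right)} = 75$
$\frac{M{\left(36 \right)}}{\left(-5 + d\right)^{2}} = \frac{1}{\left(-5 + 0\right)^{2}} \cdot 75 = \frac{1}{\left(-5\right)^{2}} \cdot 75 = \frac{1}{25} \cdot 75 = 3$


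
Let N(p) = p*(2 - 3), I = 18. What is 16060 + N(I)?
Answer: 16042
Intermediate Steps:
N(p) = -p (N(p) = p*(-1) = -p)
16060 + N(I) = 16060 - 1*18 = 16060 - 18 = 16042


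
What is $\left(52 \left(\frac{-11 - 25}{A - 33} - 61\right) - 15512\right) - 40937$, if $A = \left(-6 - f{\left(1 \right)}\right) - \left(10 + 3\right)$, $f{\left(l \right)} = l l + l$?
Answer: $- \frac{178759}{3} \approx -59586.0$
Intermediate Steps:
$f{\left(l \right)} = l + l^{2}$ ($f{\left(l \right)} = l^{2} + l = l + l^{2}$)
$A = -21$ ($A = \left(-6 - 1 \left(1 + 1\right)\right) - \left(10 + 3\right) = \left(-6 - 1 \cdot 2\right) - 13 = \left(-6 - 2\right) - 13 = -8 - 13 = -21$)
$\left(52 \left(\frac{-11 - 25}{A - 33} - 61\right) - 15512\right) - 40937 = \left(52 \left(\frac{-11 - 25}{-21 - 33} - 61\right) - 15512\right) - 40937 = \left(52 \left(- \frac{36}{-54} - 61\right) - 15512\right) - 40937 = \left(52 \left(\left(-36\right) \left(- \frac{1}{54}\right) - 61\right) - 15512\right) - 40937 = \left(52 \left(\frac{2}{3} - 61\right) - 15512\right) - 40937 = \left(52 \left(- \frac{181}{3}\right) - 15512\right) - 40937 = \left(- \frac{9412}{3} - 15512\right) - 40937 = - \frac{55948}{3} - 40937 = - \frac{178759}{3}$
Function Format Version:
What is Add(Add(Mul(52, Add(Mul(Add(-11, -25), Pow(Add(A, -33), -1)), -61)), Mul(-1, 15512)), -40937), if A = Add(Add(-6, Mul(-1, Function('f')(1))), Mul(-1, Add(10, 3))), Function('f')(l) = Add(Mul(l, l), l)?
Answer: Rational(-178759, 3) ≈ -59586.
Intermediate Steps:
Function('f')(l) = Add(l, Pow(l, 2)) (Function('f')(l) = Add(Pow(l, 2), l) = Add(l, Pow(l, 2)))
A = -21 (A = Add(Add(-6, Mul(-1, Mul(1, Add(1, 1)))), Mul(-1, Add(10, 3))) = Add(Add(-6, Mul(-1, Mul(1, 2))), Mul(-1, 13)) = Add(Add(-6, Mul(-1, 2)), -13) = Add(Add(-6, -2), -13) = Add(-8, -13) = -21)
Add(Add(Mul(52, Add(Mul(Add(-11, -25), Pow(Add(A, -33), -1)), -61)), Mul(-1, 15512)), -40937) = Add(Add(Mul(52, Add(Mul(Add(-11, -25), Pow(Add(-21, -33), -1)), -61)), Mul(-1, 15512)), -40937) = Add(Add(Mul(52, Add(Mul(-36, Pow(-54, -1)), -61)), -15512), -40937) = Add(Add(Mul(52, Add(Mul(-36, Rational(-1, 54)), -61)), -15512), -40937) = Add(Add(Mul(52, Add(Rational(2, 3), -61)), -15512), -40937) = Add(Add(Mul(52, Rational(-181, 3)), -15512), -40937) = Add(Add(Rational(-9412, 3), -15512), -40937) = Add(Rational(-55948, 3), -40937) = Rational(-178759, 3)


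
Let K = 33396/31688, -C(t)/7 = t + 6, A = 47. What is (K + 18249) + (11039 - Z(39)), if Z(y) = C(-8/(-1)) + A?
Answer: 232431907/7922 ≈ 29340.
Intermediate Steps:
C(t) = -42 - 7*t (C(t) = -7*(t + 6) = -7*(6 + t) = -42 - 7*t)
Z(y) = -51 (Z(y) = (-42 - (-56)/(-1)) + 47 = (-42 - (-56)*(-1)) + 47 = (-42 - 7*8) + 47 = (-42 - 56) + 47 = -98 + 47 = -51)
K = 8349/7922 (K = 33396*(1/31688) = 8349/7922 ≈ 1.0539)
(K + 18249) + (11039 - Z(39)) = (8349/7922 + 18249) + (11039 - 1*(-51)) = 144576927/7922 + (11039 + 51) = 144576927/7922 + 11090 = 232431907/7922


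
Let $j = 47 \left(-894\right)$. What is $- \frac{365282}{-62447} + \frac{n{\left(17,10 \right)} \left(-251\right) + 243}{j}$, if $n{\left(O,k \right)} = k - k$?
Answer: $\frac{5111081485}{874632682} \approx 5.8437$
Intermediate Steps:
$n{\left(O,k \right)} = 0$
$j = -42018$
$- \frac{365282}{-62447} + \frac{n{\left(17,10 \right)} \left(-251\right) + 243}{j} = - \frac{365282}{-62447} + \frac{0 \left(-251\right) + 243}{-42018} = \left(-365282\right) \left(- \frac{1}{62447}\right) + \left(0 + 243\right) \left(- \frac{1}{42018}\right) = \frac{365282}{62447} + 243 \left(- \frac{1}{42018}\right) = \frac{365282}{62447} - \frac{81}{14006} = \frac{5111081485}{874632682}$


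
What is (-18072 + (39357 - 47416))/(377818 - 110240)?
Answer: -26131/267578 ≈ -0.097657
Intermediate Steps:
(-18072 + (39357 - 47416))/(377818 - 110240) = (-18072 - 8059)/267578 = -26131*1/267578 = -26131/267578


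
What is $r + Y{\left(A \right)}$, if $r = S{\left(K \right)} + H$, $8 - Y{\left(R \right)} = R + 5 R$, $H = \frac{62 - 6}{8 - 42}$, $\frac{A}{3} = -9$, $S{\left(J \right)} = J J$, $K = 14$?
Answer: $\frac{6194}{17} \approx 364.35$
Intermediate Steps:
$S{\left(J \right)} = J^{2}$
$A = -27$ ($A = 3 \left(-9\right) = -27$)
$H = - \frac{28}{17}$ ($H = \frac{56}{-34} = 56 \left(- \frac{1}{34}\right) = - \frac{28}{17} \approx -1.6471$)
$Y{\left(R \right)} = 8 - 6 R$ ($Y{\left(R \right)} = 8 - \left(R + 5 R\right) = 8 - 6 R$)
$r = \frac{3304}{17}$ ($r = 14^{2} - \frac{28}{17} = 196 - \frac{28}{17} = \frac{3304}{17} \approx 194.35$)
$r + Y{\left(A \right)} = \frac{3304}{17} + \left(8 - -162\right) = \frac{3304}{17} + \left(8 + 162\right) = \frac{3304}{17} + 170 = \frac{6194}{17}$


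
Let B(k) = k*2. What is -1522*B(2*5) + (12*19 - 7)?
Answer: -30219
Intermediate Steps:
B(k) = 2*k
-1522*B(2*5) + (12*19 - 7) = -3044*2*5 + (12*19 - 7) = -3044*10 + (228 - 7) = -1522*20 + 221 = -30440 + 221 = -30219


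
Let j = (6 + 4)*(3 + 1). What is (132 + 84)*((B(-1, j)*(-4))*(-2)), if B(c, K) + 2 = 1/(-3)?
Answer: -4032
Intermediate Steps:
j = 40 (j = 10*4 = 40)
B(c, K) = -7/3 (B(c, K) = -2 + 1/(-3) = -2 - 1/3 = -7/3)
(132 + 84)*((B(-1, j)*(-4))*(-2)) = (132 + 84)*(-7/3*(-4)*(-2)) = 216*((28/3)*(-2)) = 216*(-56/3) = -4032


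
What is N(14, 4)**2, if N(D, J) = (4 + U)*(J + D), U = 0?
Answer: 5184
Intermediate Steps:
N(D, J) = 4*D + 4*J (N(D, J) = (4 + 0)*(J + D) = 4*(D + J) = 4*D + 4*J)
N(14, 4)**2 = (4*14 + 4*4)**2 = (56 + 16)**2 = 72**2 = 5184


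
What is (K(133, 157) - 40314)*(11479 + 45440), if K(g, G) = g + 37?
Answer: -2284956336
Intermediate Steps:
K(g, G) = 37 + g
(K(133, 157) - 40314)*(11479 + 45440) = ((37 + 133) - 40314)*(11479 + 45440) = (170 - 40314)*56919 = -40144*56919 = -2284956336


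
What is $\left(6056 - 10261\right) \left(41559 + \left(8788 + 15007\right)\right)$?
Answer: $-274813570$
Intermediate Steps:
$\left(6056 - 10261\right) \left(41559 + \left(8788 + 15007\right)\right) = - 4205 \left(41559 + 23795\right) = \left(-4205\right) 65354 = -274813570$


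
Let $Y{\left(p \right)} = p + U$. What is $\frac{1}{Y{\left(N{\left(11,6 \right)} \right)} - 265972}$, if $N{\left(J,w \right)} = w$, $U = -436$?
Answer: $- \frac{1}{266402} \approx -3.7537 \cdot 10^{-6}$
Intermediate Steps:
$Y{\left(p \right)} = -436 + p$ ($Y{\left(p \right)} = p - 436 = -436 + p$)
$\frac{1}{Y{\left(N{\left(11,6 \right)} \right)} - 265972} = \frac{1}{\left(-436 + 6\right) - 265972} = \frac{1}{-430 - 265972} = \frac{1}{-266402} = - \frac{1}{266402}$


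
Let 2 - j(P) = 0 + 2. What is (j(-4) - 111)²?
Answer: 12321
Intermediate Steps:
j(P) = 0 (j(P) = 2 - (0 + 2) = 2 - 1*2 = 2 - 2 = 0)
(j(-4) - 111)² = (0 - 111)² = (-111)² = 12321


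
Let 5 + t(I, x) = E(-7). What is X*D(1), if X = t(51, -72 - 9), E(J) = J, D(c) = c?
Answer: -12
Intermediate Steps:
t(I, x) = -12 (t(I, x) = -5 - 7 = -12)
X = -12
X*D(1) = -12*1 = -12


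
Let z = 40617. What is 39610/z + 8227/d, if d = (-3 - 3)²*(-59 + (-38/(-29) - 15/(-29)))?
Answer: -90447951/29930216 ≈ -3.0220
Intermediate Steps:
d = -59688/29 (d = (-6)²*(-59 + (-38*(-1/29) - 15*(-1/29))) = 36*(-59 + (38/29 + 15/29)) = 36*(-59 + 53/29) = 36*(-1658/29) = -59688/29 ≈ -2058.2)
39610/z + 8227/d = 39610/40617 + 8227/(-59688/29) = 39610*(1/40617) + 8227*(-29/59688) = 39610/40617 - 238583/59688 = -90447951/29930216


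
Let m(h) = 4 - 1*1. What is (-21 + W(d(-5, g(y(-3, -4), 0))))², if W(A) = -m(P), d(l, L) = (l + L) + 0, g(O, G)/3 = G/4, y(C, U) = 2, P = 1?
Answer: 576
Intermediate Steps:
m(h) = 3 (m(h) = 4 - 1 = 3)
g(O, G) = 3*G/4 (g(O, G) = 3*(G/4) = 3*G/4)
d(l, L) = L + l (d(l, L) = (L + l) + 0 = L + l)
W(A) = -3 (W(A) = -1*3 = -3)
(-21 + W(d(-5, g(y(-3, -4), 0))))² = (-21 - 3)² = (-24)² = 576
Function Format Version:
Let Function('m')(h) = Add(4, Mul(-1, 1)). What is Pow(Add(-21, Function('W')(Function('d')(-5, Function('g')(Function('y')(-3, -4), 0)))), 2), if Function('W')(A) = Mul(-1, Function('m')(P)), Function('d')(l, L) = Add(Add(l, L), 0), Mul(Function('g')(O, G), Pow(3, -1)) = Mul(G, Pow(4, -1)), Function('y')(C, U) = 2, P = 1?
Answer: 576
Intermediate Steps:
Function('m')(h) = 3 (Function('m')(h) = Add(4, -1) = 3)
Function('g')(O, G) = Mul(Rational(3, 4), G) (Function('g')(O, G) = Mul(3, Mul(G, Pow(4, -1))) = Mul(3, Mul(G, Rational(1, 4))) = Mul(3, Mul(Rational(1, 4), G)) = Mul(Rational(3, 4), G))
Function('d')(l, L) = Add(L, l) (Function('d')(l, L) = Add(Add(L, l), 0) = Add(L, l))
Function('W')(A) = -3 (Function('W')(A) = Mul(-1, 3) = -3)
Pow(Add(-21, Function('W')(Function('d')(-5, Function('g')(Function('y')(-3, -4), 0)))), 2) = Pow(Add(-21, -3), 2) = Pow(-24, 2) = 576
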